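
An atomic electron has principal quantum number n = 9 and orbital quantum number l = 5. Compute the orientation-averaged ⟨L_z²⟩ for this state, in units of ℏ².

⟨L_z²⟩ = 10 ℏ²

The allowed m_l values are -5, -4, -3, -2, -1, 0, 1, 2, 3, 4, 5.
⟨L_z²⟩ = ℏ²·(Σ m_l²)/(2l+1) = ℏ²·110/11 = 10ℏ².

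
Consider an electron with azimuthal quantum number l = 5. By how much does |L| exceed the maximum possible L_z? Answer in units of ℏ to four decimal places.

|L| = √30 ℏ ≈ 5.4772ℏ, while L_z,max = lℏ = 5ℏ.
The difference is (√30 − 5)ℏ ≈ 0.4772ℏ.

|L| − L_z,max ≈ 0.4772ℏ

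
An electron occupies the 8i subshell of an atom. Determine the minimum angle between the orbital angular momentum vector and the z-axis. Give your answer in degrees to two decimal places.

The 8i subshell has l = 6.
|L| = ℏ√(l(l+1)) = √42 ℏ.
The smallest angle corresponds to the largest L_z, i.e. m_l = l = 6, giving L_z = 6ℏ.
cos θ_min = 6/√42, so θ_min ≈ 22.21°.

θ_min ≈ 22.21°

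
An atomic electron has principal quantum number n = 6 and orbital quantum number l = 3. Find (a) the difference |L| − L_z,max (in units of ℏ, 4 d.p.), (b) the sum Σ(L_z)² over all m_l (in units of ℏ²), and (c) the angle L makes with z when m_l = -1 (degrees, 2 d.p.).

|L| − L_z,max = (2√3 − 3)ℏ ≈ 0.4641ℏ.
Σ m_l² = 28, so Σ(L_z)² = 28 ℏ².
For m_l = -1: cos θ = -1/√12, θ ≈ 106.78°.

|L|−L_z,max ≈ 0.4641ℏ; Σ(L_z)² = 28 ℏ²; θ(m_l=-1) ≈ 106.78°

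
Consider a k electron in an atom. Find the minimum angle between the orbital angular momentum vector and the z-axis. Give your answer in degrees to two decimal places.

θ_min ≈ 20.70°

K corresponds to l = 7.
|L| = √(l(l+1)) ℏ = 2√14 ℏ.
The smallest angle corresponds to the largest L_z, i.e. m_l = l = 7, giving L_z = 7ℏ.
cos θ_min = 7/√56, so θ_min ≈ 20.70°.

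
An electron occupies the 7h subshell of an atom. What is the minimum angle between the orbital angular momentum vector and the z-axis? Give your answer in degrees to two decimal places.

The 7h subshell has l = 5.
|L| = √(l(l+1)) ℏ = √30 ℏ.
The smallest angle corresponds to the largest L_z, i.e. m_l = l = 5, giving L_z = 5ℏ.
cos θ_min = 5/√30, so θ_min ≈ 24.09°.

θ_min ≈ 24.09°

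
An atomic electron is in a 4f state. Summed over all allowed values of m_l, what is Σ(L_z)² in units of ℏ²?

Σ(L_z)² = 28 ℏ²

4f means n = 4, l = 3.
m_l runs from −3 to 3, i.e. {-3, -2, -1, 0, 1, 2, 3}.
Σ m_l² = 2·(1 + 4 + 9) = 28.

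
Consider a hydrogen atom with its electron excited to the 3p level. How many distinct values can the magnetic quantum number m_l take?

The 3p level has l = 1.
The number of m_l values is 2l + 1 = 2·1 + 1 = 3.

3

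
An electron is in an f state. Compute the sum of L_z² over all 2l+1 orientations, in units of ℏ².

An f state has l = 3.
m_l ∈ {-3, -2, -1, 0, 1, 2, 3}.
Σ m_l² = 2·(1 + 4 + 9) = 28.

Σ(L_z)² = 28 ℏ²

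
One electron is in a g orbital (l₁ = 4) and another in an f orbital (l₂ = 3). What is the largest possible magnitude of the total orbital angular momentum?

|L_tot|_max = 2√14 ℏ ≈ 7.483ℏ

Angular momentum addition gives L = |l₁ − l₂|, …, l₁ + l₂.
L ∈ {1, 2, 3, 4, 5, 6, 7}.
The largest magnitude corresponds to L = 7: |L_tot| = ℏ√(7·8) = 2√14 ℏ.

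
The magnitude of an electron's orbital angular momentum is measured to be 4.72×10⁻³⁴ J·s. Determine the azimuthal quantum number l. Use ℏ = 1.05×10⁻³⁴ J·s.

l = 4

In units of ℏ, |L| ≈ 4.495.
l(l+1) ≈ 4.495² ≈ 20.21, so l = 4.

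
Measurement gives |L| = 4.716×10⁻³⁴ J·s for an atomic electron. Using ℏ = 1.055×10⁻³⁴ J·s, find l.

l = 4

Dividing by ℏ: |L|/ℏ ≈ 4.470.
Set l(l+1) = 19.98; the integer solution is l = 4.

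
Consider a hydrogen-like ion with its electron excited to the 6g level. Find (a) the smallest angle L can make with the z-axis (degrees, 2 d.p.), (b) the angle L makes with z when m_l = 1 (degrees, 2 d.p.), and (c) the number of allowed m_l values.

θ_min ≈ 26.57°; θ(m_l=1) ≈ 77.08°; 9 values

The 6g level has l = 4.
cos θ_min = 4/√20, so θ_min ≈ 26.57°.
For m_l = 1: cos θ = 1/√20, θ ≈ 77.08°.
There are 2l+1 = 9 values of m_l.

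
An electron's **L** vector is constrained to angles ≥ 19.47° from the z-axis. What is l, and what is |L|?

l = 8, |L| = 6√2 ℏ ≈ 8.485ℏ

cos²θ_min = l/(l+1) = 0.8889.
Solving: l = 8.
Then |L| = ℏ√(8·9) = 6√2 ℏ.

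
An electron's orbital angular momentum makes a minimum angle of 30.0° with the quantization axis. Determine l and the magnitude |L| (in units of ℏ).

l = 3, |L| = 2√3 ℏ ≈ 3.464ℏ

At minimum angle, m_l = l, so cos θ = l/√(l(l+1)); cos²θ = l/(l+1) = 0.7500.
l = cos²θ/sin²θ ≈ 3.
Then |L| = ℏ√(3·4) = 2√3 ℏ.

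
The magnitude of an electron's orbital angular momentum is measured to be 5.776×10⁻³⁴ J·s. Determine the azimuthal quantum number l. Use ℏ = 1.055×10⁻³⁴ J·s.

l = 5

|L|/ℏ = (5.776×10⁻³⁴)/(1.055×10⁻³⁴) ≈ 5.475.
Set l(l+1) = 29.97; the integer solution is l = 5.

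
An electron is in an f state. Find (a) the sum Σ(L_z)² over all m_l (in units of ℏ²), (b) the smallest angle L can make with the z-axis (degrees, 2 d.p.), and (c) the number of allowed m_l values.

F corresponds to l = 3.
Σ m_l² = 28, so Σ(L_z)² = 28 ℏ².
cos θ_min = 3/√12, so θ_min ≈ 30.00°.
There are 2l+1 = 7 values of m_l.

Σ(L_z)² = 28 ℏ²; θ_min ≈ 30.00°; 7 values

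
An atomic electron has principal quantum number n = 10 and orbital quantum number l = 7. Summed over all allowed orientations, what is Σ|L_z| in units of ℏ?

Σ|L_z| = 56 ℏ

m_l runs from −7 to 7, i.e. {-7, -6, -5, -4, -3, -2, -1, 0, 1, 2, 3, 4, 5, 6, 7}.
Σ|m_l| = l(l+1) = 56.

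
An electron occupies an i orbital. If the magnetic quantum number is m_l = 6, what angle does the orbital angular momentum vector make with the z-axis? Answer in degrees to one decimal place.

θ ≈ 22.2°

The letter i corresponds to l = 6.
|L| = √(l(l+1)) ℏ = √42 ℏ.
L_z = m_l ℏ = 6ℏ.
cos θ = L_z/|L| = 6/√42, so θ ≈ 22.2°.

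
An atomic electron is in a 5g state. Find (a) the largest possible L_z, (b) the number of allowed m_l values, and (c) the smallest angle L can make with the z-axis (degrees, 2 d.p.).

L_z,max = 4ℏ; 9 values; θ_min ≈ 26.57°

The 5g subshell has l = 4.
L_z,max = lℏ = 4ℏ.
There are 2l+1 = 9 values of m_l.
cos θ_min = 4/√20, so θ_min ≈ 26.57°.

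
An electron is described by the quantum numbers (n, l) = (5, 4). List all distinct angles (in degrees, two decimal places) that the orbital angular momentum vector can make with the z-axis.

|L| = √(l(l+1)) ℏ = 2√5 ℏ.
cos θ = m_l/√20 for each m_l ∈ {-4, -3, -2, -1, 0, 1, 2, 3, 4}.

θ ∈ {26.57°, 47.87°, 63.43°, 77.08°, 90.00°, 102.92°, 116.57°, 132.13°, 153.43°}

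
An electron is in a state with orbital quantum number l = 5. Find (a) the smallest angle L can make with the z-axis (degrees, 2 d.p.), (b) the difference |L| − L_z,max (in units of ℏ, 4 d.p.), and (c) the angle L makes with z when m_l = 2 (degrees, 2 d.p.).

cos θ_min = 5/√30, so θ_min ≈ 24.09°.
|L| − L_z,max = (√30 − 5)ℏ ≈ 0.4772ℏ.
For m_l = 2: cos θ = 2/√30, θ ≈ 68.58°.

θ_min ≈ 24.09°; |L|−L_z,max ≈ 0.4772ℏ; θ(m_l=2) ≈ 68.58°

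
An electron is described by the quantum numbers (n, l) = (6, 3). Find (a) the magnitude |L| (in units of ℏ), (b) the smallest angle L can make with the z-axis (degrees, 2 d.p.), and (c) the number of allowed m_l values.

|L| = ℏ√(3·4) = 2√3 ℏ ≈ 3.464ℏ.
cos θ_min = 3/√12, so θ_min ≈ 30.00°.
There are 2l+1 = 7 values of m_l.

|L| = 2√3 ℏ ≈ 3.464ℏ; θ_min ≈ 30.00°; 7 values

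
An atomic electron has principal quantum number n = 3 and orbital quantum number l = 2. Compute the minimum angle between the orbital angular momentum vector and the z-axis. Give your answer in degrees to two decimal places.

|L|² = l(l+1)ℏ² = 6ℏ², so |L| = √6 ℏ.
The smallest angle corresponds to the largest L_z, i.e. m_l = l = 2, giving L_z = 2ℏ.
cos θ_min = 2/√6, so θ_min ≈ 35.26°.

θ_min ≈ 35.26°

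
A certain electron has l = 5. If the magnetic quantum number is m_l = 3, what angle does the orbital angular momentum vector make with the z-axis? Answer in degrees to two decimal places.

|L|² = l(l+1)ℏ² = 30ℏ², so |L| = √30 ℏ.
L_z = m_l ℏ = 3ℏ.
cos θ = L_z/|L| = 3/√30, so θ ≈ 56.79°.

θ ≈ 56.79°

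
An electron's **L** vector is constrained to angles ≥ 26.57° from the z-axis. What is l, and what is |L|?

cos²θ_min = l/(l+1) = 0.7999.
Solving: l = 4.
Then |L| = ℏ√(4·5) = 2√5 ℏ.

l = 4, |L| = 2√5 ℏ ≈ 4.472ℏ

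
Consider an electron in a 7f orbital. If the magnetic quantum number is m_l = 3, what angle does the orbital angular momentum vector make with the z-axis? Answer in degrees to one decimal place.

θ ≈ 30.0°

For 7f, l = 3.
|L| = ℏ√(l(l+1)) = 2√3 ℏ.
L_z = m_l ℏ = 3ℏ.
cos θ = L_z/|L| = 3/√12, so θ ≈ 30.0°.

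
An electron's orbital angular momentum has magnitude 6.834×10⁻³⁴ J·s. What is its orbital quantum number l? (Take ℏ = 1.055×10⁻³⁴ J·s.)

l = 6

In units of ℏ, |L| ≈ 6.478.
(|L|/ℏ)² = l(l+1) ≈ 41.96 ⇒ l = 6.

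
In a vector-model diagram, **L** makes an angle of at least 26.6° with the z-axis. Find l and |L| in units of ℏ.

l = 4, |L| = 2√5 ℏ ≈ 4.472ℏ

At minimum angle, m_l = l, so cos θ = l/√(l(l+1)); cos²θ = l/(l+1) = 0.7995.
l = cos²θ/sin²θ ≈ 4.
Then |L| = ℏ√(4·5) = 2√5 ℏ.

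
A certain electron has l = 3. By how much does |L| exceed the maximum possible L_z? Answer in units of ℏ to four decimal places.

|L| − L_z,max ≈ 0.4641ℏ

|L| = 2√3 ℏ ≈ 3.4641ℏ, while L_z,max = lℏ = 3ℏ.
The difference is (2√3 − 3)ℏ ≈ 0.4641ℏ.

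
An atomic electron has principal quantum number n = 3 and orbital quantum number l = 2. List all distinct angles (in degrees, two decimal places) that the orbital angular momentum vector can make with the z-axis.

θ ∈ {35.26°, 65.91°, 90.00°, 114.09°, 144.74°}

|L|² = l(l+1)ℏ² = 6ℏ², so |L| = √6 ℏ.
cos θ = m_l/√6 for each m_l ∈ {-2, -1, 0, 1, 2}.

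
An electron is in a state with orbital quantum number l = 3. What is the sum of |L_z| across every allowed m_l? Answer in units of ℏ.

The allowed m_l values are -3, -2, -1, 0, 1, 2, 3.
Σ|m_l| = 2(1+2+…+3) = 12.

Σ|L_z| = 12 ℏ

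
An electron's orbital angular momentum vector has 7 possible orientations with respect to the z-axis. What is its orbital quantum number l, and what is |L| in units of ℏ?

2l + 1 = 7 ⇒ l = 3.
|L| = ℏ√(l(l+1)) = ℏ√(3·4) = 2√3 ℏ.

l = 3, |L| = 2√3 ℏ ≈ 3.464ℏ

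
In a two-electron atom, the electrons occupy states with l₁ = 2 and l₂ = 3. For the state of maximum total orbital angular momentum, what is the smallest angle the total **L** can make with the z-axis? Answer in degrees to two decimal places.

θ_min ≈ 24.09°

By the triangle rule, |l₁ − l₂| ≤ L ≤ l₁ + l₂.
So L can be 1, 2, 3, 4, 5.
The maximum is L = 5, with |L_tot| = ℏ√(5·6) = √30 ℏ.
The minimum angle with z is arccos(5/√30) ≈ 24.09°.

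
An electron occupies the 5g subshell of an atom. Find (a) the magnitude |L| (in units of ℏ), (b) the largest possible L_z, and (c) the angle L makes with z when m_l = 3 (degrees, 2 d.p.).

|L| = 2√5 ℏ ≈ 4.472ℏ; L_z,max = 4ℏ; θ(m_l=3) ≈ 47.87°

5g means n = 5, l = 4.
|L| = ℏ√(4·5) = 2√5 ℏ ≈ 4.472ℏ.
L_z,max = lℏ = 4ℏ.
For m_l = 3: cos θ = 3/√20, θ ≈ 47.87°.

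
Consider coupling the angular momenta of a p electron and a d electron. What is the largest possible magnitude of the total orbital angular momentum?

By the triangle rule, |l₁ − l₂| ≤ L ≤ l₁ + l₂.
Allowed values: L = 1, 2, 3.
The largest magnitude corresponds to L = 3: |L_tot| = ℏ√(3·4) = 2√3 ℏ.

|L_tot|_max = 2√3 ℏ ≈ 3.464ℏ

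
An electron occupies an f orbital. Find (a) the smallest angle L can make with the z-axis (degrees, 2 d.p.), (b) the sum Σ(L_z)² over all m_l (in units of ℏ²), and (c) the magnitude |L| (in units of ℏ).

F corresponds to l = 3.
cos θ_min = 3/√12, so θ_min ≈ 30.00°.
Σ m_l² = 28, so Σ(L_z)² = 28 ℏ².
|L| = ℏ√(3·4) = 2√3 ℏ ≈ 3.464ℏ.

θ_min ≈ 30.00°; Σ(L_z)² = 28 ℏ²; |L| = 2√3 ℏ ≈ 3.464ℏ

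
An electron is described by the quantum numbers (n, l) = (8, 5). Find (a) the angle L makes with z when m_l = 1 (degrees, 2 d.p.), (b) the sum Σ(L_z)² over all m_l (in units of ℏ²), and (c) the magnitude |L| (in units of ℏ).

For m_l = 1: cos θ = 1/√30, θ ≈ 79.48°.
Σ m_l² = 110, so Σ(L_z)² = 110 ℏ².
|L| = ℏ√(5·6) = √30 ℏ ≈ 5.477ℏ.

θ(m_l=1) ≈ 79.48°; Σ(L_z)² = 110 ℏ²; |L| = √30 ℏ ≈ 5.477ℏ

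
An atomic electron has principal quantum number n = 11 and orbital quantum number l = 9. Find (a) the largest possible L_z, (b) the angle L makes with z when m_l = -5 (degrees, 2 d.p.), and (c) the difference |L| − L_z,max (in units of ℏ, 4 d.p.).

L_z,max = 9ℏ; θ(m_l=-5) ≈ 121.81°; |L|−L_z,max ≈ 0.4868ℏ

L_z,max = lℏ = 9ℏ.
For m_l = -5: cos θ = -5/√90, θ ≈ 121.81°.
|L| − L_z,max = (3√10 − 9)ℏ ≈ 0.4868ℏ.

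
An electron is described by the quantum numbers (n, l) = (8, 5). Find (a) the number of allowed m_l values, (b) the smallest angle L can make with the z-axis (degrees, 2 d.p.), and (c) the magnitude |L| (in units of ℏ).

There are 2l+1 = 11 values of m_l.
cos θ_min = 5/√30, so θ_min ≈ 24.09°.
|L| = ℏ√(5·6) = √30 ℏ ≈ 5.477ℏ.

11 values; θ_min ≈ 24.09°; |L| = √30 ℏ ≈ 5.477ℏ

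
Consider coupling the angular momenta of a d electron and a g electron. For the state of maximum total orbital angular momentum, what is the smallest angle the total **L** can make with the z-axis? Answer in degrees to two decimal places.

By the triangle rule, |l₁ − l₂| ≤ L ≤ l₁ + l₂.
Allowed values: L = 2, 3, 4, 5, 6.
The maximum is L = 6, with |L_tot| = ℏ√(6·7) = √42 ℏ.
The minimum angle with z is arccos(6/√42) ≈ 22.21°.

θ_min ≈ 22.21°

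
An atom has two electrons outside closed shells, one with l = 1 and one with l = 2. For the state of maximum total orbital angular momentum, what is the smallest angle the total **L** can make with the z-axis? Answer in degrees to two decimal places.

θ_min ≈ 30.00°

The total orbital quantum number L ranges from |l₁ − l₂| to l₁ + l₂ in integer steps.
L ∈ {1, 2, 3}.
The maximum is L = 3, with |L_tot| = ℏ√(3·4) = 2√3 ℏ.
The minimum angle with z is arccos(3/√12) ≈ 30.00°.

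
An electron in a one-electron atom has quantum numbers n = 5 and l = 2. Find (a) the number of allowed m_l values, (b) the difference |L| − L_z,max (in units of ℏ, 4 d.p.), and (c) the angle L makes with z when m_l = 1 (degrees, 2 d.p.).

There are 2l+1 = 5 values of m_l.
|L| − L_z,max = (√6 − 2)ℏ ≈ 0.4495ℏ.
For m_l = 1: cos θ = 1/√6, θ ≈ 65.91°.

5 values; |L|−L_z,max ≈ 0.4495ℏ; θ(m_l=1) ≈ 65.91°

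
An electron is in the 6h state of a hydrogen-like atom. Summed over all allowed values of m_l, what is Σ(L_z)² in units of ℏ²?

Σ(L_z)² = 110 ℏ²

6h means n = 6, l = 5.
m_l runs from −5 to 5, i.e. {-5, -4, -3, -2, -1, 0, 1, 2, 3, 4, 5}.
Summing m² from −5 to 5: Σ m_l² = 110.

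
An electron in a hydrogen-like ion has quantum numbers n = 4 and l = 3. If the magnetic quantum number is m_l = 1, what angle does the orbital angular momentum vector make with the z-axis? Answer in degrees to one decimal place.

|L|² = l(l+1)ℏ² = 12ℏ², so |L| = 2√3 ℏ.
L_z = m_l ℏ = 1ℏ.
cos θ = L_z/|L| = 1/√12, so θ ≈ 73.2°.

θ ≈ 73.2°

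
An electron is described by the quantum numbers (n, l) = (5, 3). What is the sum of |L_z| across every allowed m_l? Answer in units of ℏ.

Σ|L_z| = 12 ℏ

m_l ∈ {-3, -2, -1, 0, 1, 2, 3}.
Σ|m_l| = 2·3(3+1)/2 = 12.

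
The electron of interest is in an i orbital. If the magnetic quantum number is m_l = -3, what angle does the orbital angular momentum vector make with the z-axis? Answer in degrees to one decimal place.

An i state has l = 6.
|L|² = l(l+1)ℏ² = 42ℏ², so |L| = √42 ℏ.
L_z = m_l ℏ = −3ℏ.
cos θ = L_z/|L| = -3/√42, so θ ≈ 117.6°.

θ ≈ 117.6°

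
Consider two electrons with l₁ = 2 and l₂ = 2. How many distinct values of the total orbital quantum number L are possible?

5

Angular momentum addition gives L = |l₁ − l₂|, …, l₁ + l₂.
So L can be 0, 1, 2, 3, 4.
That is 5 values.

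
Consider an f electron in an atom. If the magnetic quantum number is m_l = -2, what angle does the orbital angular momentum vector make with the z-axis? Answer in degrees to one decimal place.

An f state has l = 3.
|L| = √(l(l+1)) ℏ = 2√3 ℏ.
L_z = m_l ℏ = −2ℏ.
cos θ = L_z/|L| = -2/√12, so θ ≈ 125.3°.

θ ≈ 125.3°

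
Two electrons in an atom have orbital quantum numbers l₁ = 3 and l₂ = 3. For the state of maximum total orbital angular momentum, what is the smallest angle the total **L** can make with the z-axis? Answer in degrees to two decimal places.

θ_min ≈ 22.21°

Angular momentum addition gives L = |l₁ − l₂|, …, l₁ + l₂.
So L can be 0, 1, 2, 3, 4, 5, 6.
The maximum is L = 6, with |L_tot| = ℏ√(6·7) = √42 ℏ.
The minimum angle with z is arccos(6/√42) ≈ 22.21°.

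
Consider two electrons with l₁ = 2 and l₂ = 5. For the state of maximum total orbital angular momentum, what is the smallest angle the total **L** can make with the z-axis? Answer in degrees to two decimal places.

Angular momentum addition gives L = |l₁ − l₂|, …, l₁ + l₂.
Allowed values: L = 3, 4, 5, 6, 7.
The maximum is L = 7, with |L_tot| = ℏ√(7·8) = 2√14 ℏ.
The minimum angle with z is arccos(7/√56) ≈ 20.70°.

θ_min ≈ 20.70°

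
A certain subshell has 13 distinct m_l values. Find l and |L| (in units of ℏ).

l = 6, |L| = √42 ℏ ≈ 6.481ℏ

Since there are 2l+1 = 13 values of m_l, l = 6.
Then |L| = √(l(l+1)) ℏ = √42 ℏ.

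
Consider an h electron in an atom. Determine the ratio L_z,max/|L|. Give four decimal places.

L_z,max/|L| = 0.9129

For an h orbital, l = 5.
|L| = √30 ℏ ≈ 5.4772ℏ, while L_z,max = lℏ = 5ℏ.
L_z,max/|L| = 5/√30 = 0.9129.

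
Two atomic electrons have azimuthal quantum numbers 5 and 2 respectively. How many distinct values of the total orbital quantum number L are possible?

By the triangle rule, |l₁ − l₂| ≤ L ≤ l₁ + l₂.
Allowed values: L = 3, 4, 5, 6, 7.
That is 5 values.

5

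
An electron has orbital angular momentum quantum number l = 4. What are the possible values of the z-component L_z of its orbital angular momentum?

L_z = m_l ℏ with m_l ranging from −l to +l in integer steps.
For l = 4: m_l ∈ {-4, -3, -2, -1, 0, 1, 2, 3, 4}.

L_z ∈ {−4ℏ, −3ℏ, −2ℏ, −ℏ, 0, ℏ, 2ℏ, 3ℏ, 4ℏ}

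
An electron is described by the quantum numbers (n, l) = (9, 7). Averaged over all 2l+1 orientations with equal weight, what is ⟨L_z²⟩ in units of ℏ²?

⟨L_z²⟩ = 18.67 ℏ²

m_l runs from −7 to 7, i.e. {-7, -6, -5, -4, -3, -2, -1, 0, 1, 2, 3, 4, 5, 6, 7}.
⟨L_z²⟩ = ℏ²·(Σ m_l²)/(2l+1) = ℏ²·280/15 = 18.67ℏ².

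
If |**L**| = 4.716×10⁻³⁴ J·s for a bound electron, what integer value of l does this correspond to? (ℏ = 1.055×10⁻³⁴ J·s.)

Dividing by ℏ: |L|/ℏ ≈ 4.470.
l(l+1) ≈ 4.470² ≈ 19.98, so l = 4.

l = 4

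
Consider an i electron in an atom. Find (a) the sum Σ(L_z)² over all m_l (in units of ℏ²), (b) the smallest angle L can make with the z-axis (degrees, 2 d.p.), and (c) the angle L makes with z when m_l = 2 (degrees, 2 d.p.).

For an i orbital, l = 6.
Σ m_l² = 182, so Σ(L_z)² = 182 ℏ².
cos θ_min = 6/√42, so θ_min ≈ 22.21°.
For m_l = 2: cos θ = 2/√42, θ ≈ 72.02°.

Σ(L_z)² = 182 ℏ²; θ_min ≈ 22.21°; θ(m_l=2) ≈ 72.02°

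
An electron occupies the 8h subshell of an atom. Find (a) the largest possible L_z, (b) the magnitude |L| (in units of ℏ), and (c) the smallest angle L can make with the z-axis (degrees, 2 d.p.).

For 8h, l = 5.
L_z,max = lℏ = 5ℏ.
|L| = ℏ√(5·6) = √30 ℏ ≈ 5.477ℏ.
cos θ_min = 5/√30, so θ_min ≈ 24.09°.

L_z,max = 5ℏ; |L| = √30 ℏ ≈ 5.477ℏ; θ_min ≈ 24.09°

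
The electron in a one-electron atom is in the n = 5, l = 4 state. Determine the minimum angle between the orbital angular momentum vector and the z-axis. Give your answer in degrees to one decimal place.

|L| = √(l(l+1)) ℏ = 2√5 ℏ.
The smallest angle corresponds to the largest L_z, i.e. m_l = l = 4, giving L_z = 4ℏ.
cos θ_min = 4/√20, so θ_min ≈ 26.6°.

θ_min ≈ 26.6°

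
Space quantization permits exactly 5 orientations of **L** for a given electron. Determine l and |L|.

2l + 1 = 5 ⇒ l = 2.
Then |L| = √(l(l+1)) ℏ = √6 ℏ.

l = 2, |L| = √6 ℏ ≈ 2.449ℏ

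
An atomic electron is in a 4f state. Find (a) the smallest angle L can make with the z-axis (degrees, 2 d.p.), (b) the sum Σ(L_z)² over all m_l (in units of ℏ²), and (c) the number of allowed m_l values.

θ_min ≈ 30.00°; Σ(L_z)² = 28 ℏ²; 7 values

The 4f subshell has l = 3.
cos θ_min = 3/√12, so θ_min ≈ 30.00°.
Σ m_l² = 28, so Σ(L_z)² = 28 ℏ².
There are 2l+1 = 7 values of m_l.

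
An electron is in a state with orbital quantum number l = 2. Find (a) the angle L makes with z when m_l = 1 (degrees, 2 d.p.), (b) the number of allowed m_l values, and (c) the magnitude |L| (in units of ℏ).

θ(m_l=1) ≈ 65.91°; 5 values; |L| = √6 ℏ ≈ 2.449ℏ

For m_l = 1: cos θ = 1/√6, θ ≈ 65.91°.
There are 2l+1 = 5 values of m_l.
|L| = ℏ√(2·3) = √6 ℏ ≈ 2.449ℏ.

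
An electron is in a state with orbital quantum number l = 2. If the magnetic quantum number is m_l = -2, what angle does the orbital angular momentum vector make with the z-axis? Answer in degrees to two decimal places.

θ ≈ 144.74°

|L|² = l(l+1)ℏ² = 6ℏ², so |L| = √6 ℏ.
L_z = m_l ℏ = −2ℏ.
cos θ = L_z/|L| = -2/√6, so θ ≈ 144.74°.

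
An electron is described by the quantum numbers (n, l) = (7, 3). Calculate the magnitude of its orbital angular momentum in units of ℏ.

|L| = ℏ√(l(l+1)) = ℏ√(3·4) = 2√3 ℏ

|L| = 2√3 ℏ ≈ 3.464ℏ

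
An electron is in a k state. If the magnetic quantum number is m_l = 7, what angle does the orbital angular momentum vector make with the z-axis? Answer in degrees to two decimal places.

θ ≈ 20.70°

For a k orbital, l = 7.
|L| = ℏ√(l(l+1)) = 2√14 ℏ.
L_z = m_l ℏ = 7ℏ.
cos θ = L_z/|L| = 7/√56, so θ ≈ 20.70°.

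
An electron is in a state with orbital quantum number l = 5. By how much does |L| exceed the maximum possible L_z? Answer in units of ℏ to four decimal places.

|L| − L_z,max ≈ 0.4772ℏ

|L| = √30 ℏ ≈ 5.4772ℏ, while L_z,max = lℏ = 5ℏ.
The difference is (√30 − 5)ℏ ≈ 0.4772ℏ.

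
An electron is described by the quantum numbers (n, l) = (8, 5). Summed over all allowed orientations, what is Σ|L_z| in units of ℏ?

m_l ∈ {-5, -4, -3, -2, -1, 0, 1, 2, 3, 4, 5}.
Σ|m_l| = 2(1+2+…+5) = 30.

Σ|L_z| = 30 ℏ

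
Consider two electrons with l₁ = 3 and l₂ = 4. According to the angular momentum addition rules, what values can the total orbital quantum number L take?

L runs from |3 − 4| = 1 to 3 + 4 = 7.
L ∈ {1, 2, 3, 4, 5, 6, 7}.

L = 1, 2, 3, 4, 5, 6, 7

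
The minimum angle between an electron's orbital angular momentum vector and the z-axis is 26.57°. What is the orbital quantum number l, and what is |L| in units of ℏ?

l = 4, |L| = 2√5 ℏ ≈ 4.472ℏ

cos θ_min = l/√(l(l+1)) = √(l/(l+1)), so l/(l+1) = cos²(26.57°) = 0.7999.
Solving: l = 4.
Then |L| = ℏ√(4·5) = 2√5 ℏ.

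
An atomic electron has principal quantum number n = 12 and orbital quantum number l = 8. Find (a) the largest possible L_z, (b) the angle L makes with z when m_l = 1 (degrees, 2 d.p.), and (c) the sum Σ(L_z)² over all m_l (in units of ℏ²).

L_z,max = 8ℏ; θ(m_l=1) ≈ 83.23°; Σ(L_z)² = 408 ℏ²

L_z,max = lℏ = 8ℏ.
For m_l = 1: cos θ = 1/√72, θ ≈ 83.23°.
Σ m_l² = 408, so Σ(L_z)² = 408 ℏ².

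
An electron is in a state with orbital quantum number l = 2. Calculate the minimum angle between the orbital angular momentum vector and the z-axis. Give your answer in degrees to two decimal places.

θ_min ≈ 35.26°

|L| = ℏ√(l(l+1)) = √6 ℏ.
The smallest angle corresponds to the largest L_z, i.e. m_l = l = 2, giving L_z = 2ℏ.
cos θ_min = 2/√6, so θ_min ≈ 35.26°.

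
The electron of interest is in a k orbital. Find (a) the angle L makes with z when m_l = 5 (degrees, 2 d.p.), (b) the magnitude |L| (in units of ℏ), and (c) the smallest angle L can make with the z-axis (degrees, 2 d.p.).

K corresponds to l = 7.
For m_l = 5: cos θ = 5/√56, θ ≈ 48.08°.
|L| = ℏ√(7·8) = 2√14 ℏ ≈ 7.483ℏ.
cos θ_min = 7/√56, so θ_min ≈ 20.70°.

θ(m_l=5) ≈ 48.08°; |L| = 2√14 ℏ ≈ 7.483ℏ; θ_min ≈ 20.70°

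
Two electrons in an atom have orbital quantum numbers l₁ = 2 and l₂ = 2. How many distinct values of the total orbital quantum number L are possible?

5

Angular momentum addition gives L = |l₁ − l₂|, …, l₁ + l₂.
Allowed values: L = 0, 1, 2, 3, 4.
That is 5 values.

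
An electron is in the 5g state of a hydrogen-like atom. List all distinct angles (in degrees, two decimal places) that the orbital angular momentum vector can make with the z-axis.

For 5g, l = 4.
|L| = √(l(l+1)) ℏ = 2√5 ℏ.
cos θ = m_l/√20 for each m_l ∈ {-4, -3, -2, -1, 0, 1, 2, 3, 4}.

θ ∈ {26.57°, 47.87°, 63.43°, 77.08°, 90.00°, 102.92°, 116.57°, 132.13°, 153.43°}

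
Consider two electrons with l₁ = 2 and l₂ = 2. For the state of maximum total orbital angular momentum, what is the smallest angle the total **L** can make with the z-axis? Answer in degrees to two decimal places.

Angular momentum addition gives L = |l₁ − l₂|, …, l₁ + l₂.
Allowed values: L = 0, 1, 2, 3, 4.
The maximum is L = 4, with |L_tot| = ℏ√(4·5) = 2√5 ℏ.
The minimum angle with z is arccos(4/√20) ≈ 26.57°.

θ_min ≈ 26.57°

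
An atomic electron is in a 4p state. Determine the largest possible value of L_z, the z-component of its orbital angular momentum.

L_z,max = 1ℏ

4p means n = 4, l = 1.
L_z = m_l ℏ with m_l ∈ {−1, …, 1}; the maximum is m_l = 1.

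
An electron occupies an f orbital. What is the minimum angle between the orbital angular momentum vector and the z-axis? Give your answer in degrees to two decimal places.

θ_min ≈ 30.00°

For an f orbital, l = 3.
|L| = ℏ√(l(l+1)) = 2√3 ℏ.
The smallest angle corresponds to the largest L_z, i.e. m_l = l = 3, giving L_z = 3ℏ.
cos θ_min = 3/√12, so θ_min ≈ 30.00°.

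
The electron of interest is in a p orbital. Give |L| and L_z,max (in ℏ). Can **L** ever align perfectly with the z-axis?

A p state has l = 1.
|L| = √2 ℏ ≈ 1.4142ℏ, while L_z,max = lℏ = 1ℏ.
Since |L| > L_z,max, the vector can never point exactly along z; the closest it comes is θ_min = arccos(1/√2) ≈ 45.0°.

No: L_z,max = 1ℏ < |L| = √2 ℏ ≈ 1.414ℏ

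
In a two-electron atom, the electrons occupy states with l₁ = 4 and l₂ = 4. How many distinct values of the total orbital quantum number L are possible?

9

L runs from |4 − 4| = 0 to 4 + 4 = 8.
Allowed values: L = 0, 1, 2, 3, 4, 5, 6, 7, 8.
That is 9 values.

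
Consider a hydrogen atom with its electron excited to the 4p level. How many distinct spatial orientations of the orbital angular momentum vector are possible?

The 4p level has l = 1.
The number of m_l values is 2l + 1 = 2·1 + 1 = 3.

3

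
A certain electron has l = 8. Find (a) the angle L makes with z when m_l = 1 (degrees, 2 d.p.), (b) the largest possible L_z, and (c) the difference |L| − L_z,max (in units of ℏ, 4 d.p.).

For m_l = 1: cos θ = 1/√72, θ ≈ 83.23°.
L_z,max = lℏ = 8ℏ.
|L| − L_z,max = (6√2 − 8)ℏ ≈ 0.4853ℏ.

θ(m_l=1) ≈ 83.23°; L_z,max = 8ℏ; |L|−L_z,max ≈ 0.4853ℏ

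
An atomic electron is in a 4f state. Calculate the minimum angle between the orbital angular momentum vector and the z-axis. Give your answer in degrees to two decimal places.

θ_min ≈ 30.00°

For 4f, l = 3.
|L| = ℏ√(l(l+1)) = 2√3 ℏ.
The smallest angle corresponds to the largest L_z, i.e. m_l = l = 3, giving L_z = 3ℏ.
cos θ_min = 3/√12, so θ_min ≈ 30.00°.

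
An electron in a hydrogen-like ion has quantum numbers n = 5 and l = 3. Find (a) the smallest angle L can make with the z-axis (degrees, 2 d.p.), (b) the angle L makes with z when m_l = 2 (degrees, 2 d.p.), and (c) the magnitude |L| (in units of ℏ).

θ_min ≈ 30.00°; θ(m_l=2) ≈ 54.74°; |L| = 2√3 ℏ ≈ 3.464ℏ

cos θ_min = 3/√12, so θ_min ≈ 30.00°.
For m_l = 2: cos θ = 2/√12, θ ≈ 54.74°.
|L| = ℏ√(3·4) = 2√3 ℏ ≈ 3.464ℏ.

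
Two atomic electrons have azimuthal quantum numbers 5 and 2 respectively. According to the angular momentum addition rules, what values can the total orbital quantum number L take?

L runs from |5 − 2| = 3 to 5 + 2 = 7.
L ∈ {3, 4, 5, 6, 7}.

L = 3, 4, 5, 6, 7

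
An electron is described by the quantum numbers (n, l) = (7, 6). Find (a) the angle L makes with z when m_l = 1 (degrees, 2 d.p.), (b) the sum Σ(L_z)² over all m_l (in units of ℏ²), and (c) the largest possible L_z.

For m_l = 1: cos θ = 1/√42, θ ≈ 81.12°.
Σ m_l² = 182, so Σ(L_z)² = 182 ℏ².
L_z,max = lℏ = 6ℏ.

θ(m_l=1) ≈ 81.12°; Σ(L_z)² = 182 ℏ²; L_z,max = 6ℏ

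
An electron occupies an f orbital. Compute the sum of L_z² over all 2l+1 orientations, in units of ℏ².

An f state has l = 3.
m_l ∈ {-3, -2, -1, 0, 1, 2, 3}.
Σ m_l² = l(l+1)(2l+1)/3 = 3·4·7/3 = 28.

Σ(L_z)² = 28 ℏ²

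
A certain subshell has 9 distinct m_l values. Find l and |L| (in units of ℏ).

2l + 1 = 9 ⇒ l = 4.
Then |L| = √(l(l+1)) ℏ = 2√5 ℏ.

l = 4, |L| = 2√5 ℏ ≈ 4.472ℏ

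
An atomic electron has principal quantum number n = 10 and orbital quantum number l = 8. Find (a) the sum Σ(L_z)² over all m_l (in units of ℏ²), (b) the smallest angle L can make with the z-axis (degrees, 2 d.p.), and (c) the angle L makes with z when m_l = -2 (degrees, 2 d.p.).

Σ m_l² = 408, so Σ(L_z)² = 408 ℏ².
cos θ_min = 8/√72, so θ_min ≈ 19.47°.
For m_l = -2: cos θ = -2/√72, θ ≈ 103.63°.

Σ(L_z)² = 408 ℏ²; θ_min ≈ 19.47°; θ(m_l=-2) ≈ 103.63°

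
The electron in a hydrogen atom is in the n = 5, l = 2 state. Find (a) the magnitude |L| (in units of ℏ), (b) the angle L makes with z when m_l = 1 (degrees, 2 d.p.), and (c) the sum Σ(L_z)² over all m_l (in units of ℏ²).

|L| = ℏ√(2·3) = √6 ℏ ≈ 2.449ℏ.
For m_l = 1: cos θ = 1/√6, θ ≈ 65.91°.
Σ m_l² = 10, so Σ(L_z)² = 10 ℏ².

|L| = √6 ℏ ≈ 2.449ℏ; θ(m_l=1) ≈ 65.91°; Σ(L_z)² = 10 ℏ²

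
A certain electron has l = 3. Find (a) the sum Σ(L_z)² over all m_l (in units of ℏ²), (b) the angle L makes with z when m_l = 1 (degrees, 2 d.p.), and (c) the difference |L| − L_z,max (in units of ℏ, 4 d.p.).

Σ(L_z)² = 28 ℏ²; θ(m_l=1) ≈ 73.22°; |L|−L_z,max ≈ 0.4641ℏ

Σ m_l² = 28, so Σ(L_z)² = 28 ℏ².
For m_l = 1: cos θ = 1/√12, θ ≈ 73.22°.
|L| − L_z,max = (2√3 − 3)ℏ ≈ 0.4641ℏ.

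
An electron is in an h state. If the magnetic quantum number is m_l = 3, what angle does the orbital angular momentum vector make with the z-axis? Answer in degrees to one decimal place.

For an h orbital, l = 5.
|L| = √(l(l+1)) ℏ = √30 ℏ.
L_z = m_l ℏ = 3ℏ.
cos θ = L_z/|L| = 3/√30, so θ ≈ 56.8°.

θ ≈ 56.8°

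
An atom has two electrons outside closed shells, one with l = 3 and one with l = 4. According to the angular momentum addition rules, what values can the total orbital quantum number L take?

The total orbital quantum number L ranges from |l₁ − l₂| to l₁ + l₂ in integer steps.
So L can be 1, 2, 3, 4, 5, 6, 7.

L = 1, 2, 3, 4, 5, 6, 7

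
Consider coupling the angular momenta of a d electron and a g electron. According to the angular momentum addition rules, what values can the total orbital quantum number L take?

The total orbital quantum number L ranges from |l₁ − l₂| to l₁ + l₂ in integer steps.
So L can be 2, 3, 4, 5, 6.

L = 2, 3, 4, 5, 6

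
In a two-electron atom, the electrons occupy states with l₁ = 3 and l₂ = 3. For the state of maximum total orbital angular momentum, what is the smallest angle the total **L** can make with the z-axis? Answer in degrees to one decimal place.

Angular momentum addition gives L = |l₁ − l₂|, …, l₁ + l₂.
Allowed values: L = 0, 1, 2, 3, 4, 5, 6.
The maximum is L = 6, with |L_tot| = ℏ√(6·7) = √42 ℏ.
The minimum angle with z is arccos(6/√42) ≈ 22.2°.

θ_min ≈ 22.2°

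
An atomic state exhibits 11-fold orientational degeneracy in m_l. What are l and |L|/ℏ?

l = 5, |L| = √30 ℏ ≈ 5.477ℏ

2l + 1 = 11 ⇒ l = 5.
|L| = ℏ√(l(l+1)) = ℏ√(5·6) = √30 ℏ.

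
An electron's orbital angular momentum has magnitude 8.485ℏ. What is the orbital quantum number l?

|L| = ℏ√(l(l+1)), so l(l+1) = 72.
l² + l − 72 = 0 ⇒ l = 8.

l = 8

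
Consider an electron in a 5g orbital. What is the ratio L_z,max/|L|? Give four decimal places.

The 5g subshell has l = 4.
|L| = 2√5 ℏ ≈ 4.4721ℏ, while L_z,max = lℏ = 4ℏ.
L_z,max/|L| = 4/√20 = 0.8944.

L_z,max/|L| = 0.8944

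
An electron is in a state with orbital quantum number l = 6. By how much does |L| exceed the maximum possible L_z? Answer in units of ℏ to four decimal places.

|L| = √42 ℏ ≈ 6.4807ℏ, while L_z,max = lℏ = 6ℏ.
The difference is (√42 − 6)ℏ ≈ 0.4807ℏ.

|L| − L_z,max ≈ 0.4807ℏ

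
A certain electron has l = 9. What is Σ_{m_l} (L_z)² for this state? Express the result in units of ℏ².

The allowed m_l values are -9, -8, -7, -6, -5, -4, -3, -2, -1, 0, 1, 2, 3, 4, 5, 6, 7, 8, 9.
Σ m_l² = l(l+1)(2l+1)/3 = 9·10·19/3 = 570.

Σ(L_z)² = 570 ℏ²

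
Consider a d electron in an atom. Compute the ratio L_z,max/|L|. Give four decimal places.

A d state has l = 2.
|L| = √6 ℏ ≈ 2.4495ℏ, while L_z,max = lℏ = 2ℏ.
L_z,max/|L| = 2/√6 = 0.8165.

L_z,max/|L| = 0.8165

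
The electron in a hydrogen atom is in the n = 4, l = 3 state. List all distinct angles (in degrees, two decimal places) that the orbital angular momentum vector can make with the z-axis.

|L| = ℏ√(l(l+1)) = 2√3 ℏ.
cos θ = m_l/√12 for each m_l ∈ {-3, -2, -1, 0, 1, 2, 3}.

θ ∈ {30.00°, 54.74°, 73.22°, 90.00°, 106.78°, 125.26°, 150.00°}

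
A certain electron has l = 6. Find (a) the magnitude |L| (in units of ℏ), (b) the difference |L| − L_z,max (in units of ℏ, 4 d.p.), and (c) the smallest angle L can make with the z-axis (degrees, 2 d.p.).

|L| = √42 ℏ ≈ 6.481ℏ; |L|−L_z,max ≈ 0.4807ℏ; θ_min ≈ 22.21°

|L| = ℏ√(6·7) = √42 ℏ ≈ 6.481ℏ.
|L| − L_z,max = (√42 − 6)ℏ ≈ 0.4807ℏ.
cos θ_min = 6/√42, so θ_min ≈ 22.21°.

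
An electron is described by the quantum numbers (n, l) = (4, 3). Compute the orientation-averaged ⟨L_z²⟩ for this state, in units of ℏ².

The allowed m_l values are -3, -2, -1, 0, 1, 2, 3.
⟨L_z²⟩ = ℏ²·(Σ m_l²)/(2l+1) = ℏ²·28/7 = 4ℏ².

⟨L_z²⟩ = 4 ℏ²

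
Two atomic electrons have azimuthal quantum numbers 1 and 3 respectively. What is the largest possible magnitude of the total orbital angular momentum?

L runs from |1 − 3| = 2 to 1 + 3 = 4.
So L can be 2, 3, 4.
The largest magnitude corresponds to L = 4: |L_tot| = ℏ√(4·5) = 2√5 ℏ.

|L_tot|_max = 2√5 ℏ ≈ 4.472ℏ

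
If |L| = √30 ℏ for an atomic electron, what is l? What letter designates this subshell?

l = 5 (h orbital)

(|L|/ℏ)² = l(l+1) = 30.
The positive root is l = 5.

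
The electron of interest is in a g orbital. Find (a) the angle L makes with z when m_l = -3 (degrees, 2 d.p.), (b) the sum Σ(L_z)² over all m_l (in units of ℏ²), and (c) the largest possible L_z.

θ(m_l=-3) ≈ 132.13°; Σ(L_z)² = 60 ℏ²; L_z,max = 4ℏ

G corresponds to l = 4.
For m_l = -3: cos θ = -3/√20, θ ≈ 132.13°.
Σ m_l² = 60, so Σ(L_z)² = 60 ℏ².
L_z,max = lℏ = 4ℏ.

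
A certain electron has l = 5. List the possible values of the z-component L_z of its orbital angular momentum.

L_z = m_l ℏ with m_l ranging from −l to +l in integer steps.
For l = 5: m_l ∈ {-5, -4, -3, -2, -1, 0, 1, 2, 3, 4, 5}.

L_z ∈ {−5ℏ, −4ℏ, −3ℏ, −2ℏ, −ℏ, 0, ℏ, 2ℏ, 3ℏ, 4ℏ, 5ℏ}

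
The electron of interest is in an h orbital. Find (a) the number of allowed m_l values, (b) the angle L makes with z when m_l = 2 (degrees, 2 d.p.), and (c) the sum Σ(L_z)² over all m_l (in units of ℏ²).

For an h orbital, l = 5.
There are 2l+1 = 11 values of m_l.
For m_l = 2: cos θ = 2/√30, θ ≈ 68.58°.
Σ m_l² = 110, so Σ(L_z)² = 110 ℏ².

11 values; θ(m_l=2) ≈ 68.58°; Σ(L_z)² = 110 ℏ²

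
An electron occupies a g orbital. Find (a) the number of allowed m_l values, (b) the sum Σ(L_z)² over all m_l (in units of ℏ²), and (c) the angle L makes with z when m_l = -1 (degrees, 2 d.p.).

A g state has l = 4.
There are 2l+1 = 9 values of m_l.
Σ m_l² = 60, so Σ(L_z)² = 60 ℏ².
For m_l = -1: cos θ = -1/√20, θ ≈ 102.92°.

9 values; Σ(L_z)² = 60 ℏ²; θ(m_l=-1) ≈ 102.92°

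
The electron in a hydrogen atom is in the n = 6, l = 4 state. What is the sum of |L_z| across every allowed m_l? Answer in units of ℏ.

Σ|L_z| = 20 ℏ

m_l ∈ {-4, -3, -2, -1, 0, 1, 2, 3, 4}.
Σ|m_l| = 2·4(4+1)/2 = 20.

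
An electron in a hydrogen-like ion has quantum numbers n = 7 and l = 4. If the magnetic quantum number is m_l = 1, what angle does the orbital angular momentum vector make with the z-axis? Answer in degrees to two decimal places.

|L| = √(l(l+1)) ℏ = 2√5 ℏ.
L_z = m_l ℏ = 1ℏ.
cos θ = L_z/|L| = 1/√20, so θ ≈ 77.08°.

θ ≈ 77.08°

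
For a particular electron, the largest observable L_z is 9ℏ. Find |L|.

Since max m_l = l, l = 9.
|L| = √(l(l+1)) ℏ = 3√10 ℏ.

|L| = 3√10 ℏ ≈ 9.487ℏ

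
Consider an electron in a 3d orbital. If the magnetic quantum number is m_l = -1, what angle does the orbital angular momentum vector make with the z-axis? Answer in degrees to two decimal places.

θ ≈ 114.09°

3d means n = 3, l = 2.
|L| = √(l(l+1)) ℏ = √6 ℏ.
L_z = m_l ℏ = −1ℏ.
cos θ = L_z/|L| = -1/√6, so θ ≈ 114.09°.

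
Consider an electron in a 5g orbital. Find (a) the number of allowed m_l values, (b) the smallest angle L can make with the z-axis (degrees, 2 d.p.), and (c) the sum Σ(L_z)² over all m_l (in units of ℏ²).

9 values; θ_min ≈ 26.57°; Σ(L_z)² = 60 ℏ²

For 5g, l = 4.
There are 2l+1 = 9 values of m_l.
cos θ_min = 4/√20, so θ_min ≈ 26.57°.
Σ m_l² = 60, so Σ(L_z)² = 60 ℏ².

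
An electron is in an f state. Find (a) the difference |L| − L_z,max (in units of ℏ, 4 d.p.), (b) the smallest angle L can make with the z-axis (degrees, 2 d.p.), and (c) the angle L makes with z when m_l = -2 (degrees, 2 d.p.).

For an f orbital, l = 3.
|L| − L_z,max = (2√3 − 3)ℏ ≈ 0.4641ℏ.
cos θ_min = 3/√12, so θ_min ≈ 30.00°.
For m_l = -2: cos θ = -2/√12, θ ≈ 125.26°.

|L|−L_z,max ≈ 0.4641ℏ; θ_min ≈ 30.00°; θ(m_l=-2) ≈ 125.26°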